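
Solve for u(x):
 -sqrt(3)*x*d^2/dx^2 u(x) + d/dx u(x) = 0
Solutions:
 u(x) = C1 + C2*x^(sqrt(3)/3 + 1)


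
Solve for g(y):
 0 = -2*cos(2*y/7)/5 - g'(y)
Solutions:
 g(y) = C1 - 7*sin(2*y/7)/5


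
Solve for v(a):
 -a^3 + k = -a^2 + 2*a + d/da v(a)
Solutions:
 v(a) = C1 - a^4/4 + a^3/3 - a^2 + a*k


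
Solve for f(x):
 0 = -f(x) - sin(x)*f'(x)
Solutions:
 f(x) = C1*sqrt(cos(x) + 1)/sqrt(cos(x) - 1)


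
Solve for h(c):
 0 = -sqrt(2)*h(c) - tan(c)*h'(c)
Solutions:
 h(c) = C1/sin(c)^(sqrt(2))


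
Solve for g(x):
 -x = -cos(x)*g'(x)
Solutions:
 g(x) = C1 + Integral(x/cos(x), x)


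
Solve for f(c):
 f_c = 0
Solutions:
 f(c) = C1


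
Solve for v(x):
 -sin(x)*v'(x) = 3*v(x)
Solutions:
 v(x) = C1*(cos(x) + 1)^(3/2)/(cos(x) - 1)^(3/2)


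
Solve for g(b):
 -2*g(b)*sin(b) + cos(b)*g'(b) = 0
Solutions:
 g(b) = C1/cos(b)^2


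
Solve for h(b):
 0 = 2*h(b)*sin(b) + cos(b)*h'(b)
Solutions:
 h(b) = C1*cos(b)^2


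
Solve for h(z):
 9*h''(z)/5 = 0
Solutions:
 h(z) = C1 + C2*z


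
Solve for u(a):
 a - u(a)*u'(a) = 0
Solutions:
 u(a) = -sqrt(C1 + a^2)
 u(a) = sqrt(C1 + a^2)


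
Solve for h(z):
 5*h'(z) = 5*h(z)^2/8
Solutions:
 h(z) = -8/(C1 + z)


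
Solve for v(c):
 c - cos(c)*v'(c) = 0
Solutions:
 v(c) = C1 + Integral(c/cos(c), c)


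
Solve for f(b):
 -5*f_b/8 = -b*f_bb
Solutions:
 f(b) = C1 + C2*b^(13/8)


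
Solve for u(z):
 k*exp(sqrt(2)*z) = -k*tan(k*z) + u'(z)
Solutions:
 u(z) = C1 + k*Piecewise((sqrt(2)*exp(sqrt(2)*z)/2 + log(tan(k*z)^2 + 1)/(2*k), Ne(k, 0)), (sqrt(2)*exp(sqrt(2)*z)/2, True))


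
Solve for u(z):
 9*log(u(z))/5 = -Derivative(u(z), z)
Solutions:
 li(u(z)) = C1 - 9*z/5


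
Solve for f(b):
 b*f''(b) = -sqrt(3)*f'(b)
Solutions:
 f(b) = C1 + C2*b^(1 - sqrt(3))


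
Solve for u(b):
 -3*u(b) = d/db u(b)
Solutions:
 u(b) = C1*exp(-3*b)


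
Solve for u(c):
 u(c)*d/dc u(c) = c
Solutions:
 u(c) = -sqrt(C1 + c^2)
 u(c) = sqrt(C1 + c^2)


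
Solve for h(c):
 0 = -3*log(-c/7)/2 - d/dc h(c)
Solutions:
 h(c) = C1 - 3*c*log(-c)/2 + 3*c*(1 + log(7))/2


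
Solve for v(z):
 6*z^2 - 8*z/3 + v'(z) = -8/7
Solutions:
 v(z) = C1 - 2*z^3 + 4*z^2/3 - 8*z/7


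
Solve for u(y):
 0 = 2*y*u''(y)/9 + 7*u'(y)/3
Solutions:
 u(y) = C1 + C2/y^(19/2)


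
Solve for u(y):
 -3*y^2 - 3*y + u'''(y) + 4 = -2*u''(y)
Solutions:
 u(y) = C1 + C2*y + C3*exp(-2*y) + y^4/8 - y^2


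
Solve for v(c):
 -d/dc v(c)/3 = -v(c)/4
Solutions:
 v(c) = C1*exp(3*c/4)


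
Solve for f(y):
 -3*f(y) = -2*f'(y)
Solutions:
 f(y) = C1*exp(3*y/2)


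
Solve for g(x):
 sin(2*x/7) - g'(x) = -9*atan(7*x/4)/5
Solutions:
 g(x) = C1 + 9*x*atan(7*x/4)/5 - 18*log(49*x^2 + 16)/35 - 7*cos(2*x/7)/2


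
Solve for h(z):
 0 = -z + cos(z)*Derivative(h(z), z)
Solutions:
 h(z) = C1 + Integral(z/cos(z), z)


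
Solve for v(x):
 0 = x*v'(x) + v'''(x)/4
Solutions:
 v(x) = C1 + Integral(C2*airyai(-2^(2/3)*x) + C3*airybi(-2^(2/3)*x), x)


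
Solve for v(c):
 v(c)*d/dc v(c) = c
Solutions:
 v(c) = -sqrt(C1 + c^2)
 v(c) = sqrt(C1 + c^2)


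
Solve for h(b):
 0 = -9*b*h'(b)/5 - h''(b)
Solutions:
 h(b) = C1 + C2*erf(3*sqrt(10)*b/10)


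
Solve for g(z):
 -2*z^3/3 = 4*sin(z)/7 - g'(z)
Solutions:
 g(z) = C1 + z^4/6 - 4*cos(z)/7


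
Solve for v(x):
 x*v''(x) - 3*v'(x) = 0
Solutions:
 v(x) = C1 + C2*x^4


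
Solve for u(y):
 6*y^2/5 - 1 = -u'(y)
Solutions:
 u(y) = C1 - 2*y^3/5 + y


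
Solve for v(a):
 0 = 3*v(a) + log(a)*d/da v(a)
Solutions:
 v(a) = C1*exp(-3*li(a))


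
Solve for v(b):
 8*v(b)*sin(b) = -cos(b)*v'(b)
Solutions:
 v(b) = C1*cos(b)^8


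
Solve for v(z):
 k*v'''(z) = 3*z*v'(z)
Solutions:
 v(z) = C1 + Integral(C2*airyai(3^(1/3)*z*(1/k)^(1/3)) + C3*airybi(3^(1/3)*z*(1/k)^(1/3)), z)


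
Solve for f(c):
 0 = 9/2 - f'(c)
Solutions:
 f(c) = C1 + 9*c/2


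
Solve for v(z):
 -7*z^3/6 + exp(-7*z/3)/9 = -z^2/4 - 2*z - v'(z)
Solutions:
 v(z) = C1 + 7*z^4/24 - z^3/12 - z^2 + exp(-7*z/3)/21


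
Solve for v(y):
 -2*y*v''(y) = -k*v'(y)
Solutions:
 v(y) = C1 + y^(re(k)/2 + 1)*(C2*sin(log(y)*Abs(im(k))/2) + C3*cos(log(y)*im(k)/2))


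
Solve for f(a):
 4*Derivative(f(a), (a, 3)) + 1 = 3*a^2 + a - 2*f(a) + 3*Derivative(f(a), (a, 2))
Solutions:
 f(a) = C1*exp(a*((4*sqrt(14) + 15)^(-1/3) + 2 + (4*sqrt(14) + 15)^(1/3))/8)*sin(sqrt(3)*a*(-(4*sqrt(14) + 15)^(1/3) + (4*sqrt(14) + 15)^(-1/3))/8) + C2*exp(a*((4*sqrt(14) + 15)^(-1/3) + 2 + (4*sqrt(14) + 15)^(1/3))/8)*cos(sqrt(3)*a*(-(4*sqrt(14) + 15)^(1/3) + (4*sqrt(14) + 15)^(-1/3))/8) + C3*exp(a*(-(4*sqrt(14) + 15)^(1/3) - 1/(4*sqrt(14) + 15)^(1/3) + 1)/4) + 3*a^2/2 + a/2 + 4


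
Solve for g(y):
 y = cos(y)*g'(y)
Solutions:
 g(y) = C1 + Integral(y/cos(y), y)


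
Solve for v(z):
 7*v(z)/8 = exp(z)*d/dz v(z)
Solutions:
 v(z) = C1*exp(-7*exp(-z)/8)


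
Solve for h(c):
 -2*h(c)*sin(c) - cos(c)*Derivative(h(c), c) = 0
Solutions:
 h(c) = C1*cos(c)^2


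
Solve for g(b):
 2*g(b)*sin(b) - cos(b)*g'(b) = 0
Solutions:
 g(b) = C1/cos(b)^2


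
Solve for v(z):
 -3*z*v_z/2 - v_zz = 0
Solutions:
 v(z) = C1 + C2*erf(sqrt(3)*z/2)


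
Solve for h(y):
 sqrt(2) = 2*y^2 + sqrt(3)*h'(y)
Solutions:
 h(y) = C1 - 2*sqrt(3)*y^3/9 + sqrt(6)*y/3


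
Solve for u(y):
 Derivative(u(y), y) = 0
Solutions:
 u(y) = C1


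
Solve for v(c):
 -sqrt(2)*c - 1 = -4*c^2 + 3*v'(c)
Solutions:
 v(c) = C1 + 4*c^3/9 - sqrt(2)*c^2/6 - c/3


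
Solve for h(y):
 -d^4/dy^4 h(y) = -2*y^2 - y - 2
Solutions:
 h(y) = C1 + C2*y + C3*y^2 + C4*y^3 + y^6/180 + y^5/120 + y^4/12


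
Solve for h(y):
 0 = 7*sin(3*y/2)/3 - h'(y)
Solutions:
 h(y) = C1 - 14*cos(3*y/2)/9


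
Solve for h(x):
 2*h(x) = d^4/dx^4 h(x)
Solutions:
 h(x) = C1*exp(-2^(1/4)*x) + C2*exp(2^(1/4)*x) + C3*sin(2^(1/4)*x) + C4*cos(2^(1/4)*x)


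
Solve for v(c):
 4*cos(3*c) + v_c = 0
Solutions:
 v(c) = C1 - 4*sin(3*c)/3


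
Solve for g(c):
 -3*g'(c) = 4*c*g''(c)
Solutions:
 g(c) = C1 + C2*c^(1/4)


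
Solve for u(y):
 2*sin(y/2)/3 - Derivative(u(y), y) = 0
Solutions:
 u(y) = C1 - 4*cos(y/2)/3


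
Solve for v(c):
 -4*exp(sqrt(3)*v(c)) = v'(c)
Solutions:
 v(c) = sqrt(3)*(2*log(1/(C1 + 4*c)) - log(3))/6


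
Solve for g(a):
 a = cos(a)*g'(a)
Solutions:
 g(a) = C1 + Integral(a/cos(a), a)


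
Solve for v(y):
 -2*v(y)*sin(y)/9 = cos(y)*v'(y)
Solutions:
 v(y) = C1*cos(y)^(2/9)


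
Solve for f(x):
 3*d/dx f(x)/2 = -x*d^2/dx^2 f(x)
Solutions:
 f(x) = C1 + C2/sqrt(x)


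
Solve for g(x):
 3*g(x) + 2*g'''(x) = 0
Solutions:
 g(x) = C3*exp(-2^(2/3)*3^(1/3)*x/2) + (C1*sin(2^(2/3)*3^(5/6)*x/4) + C2*cos(2^(2/3)*3^(5/6)*x/4))*exp(2^(2/3)*3^(1/3)*x/4)


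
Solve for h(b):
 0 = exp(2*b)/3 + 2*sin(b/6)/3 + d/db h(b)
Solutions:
 h(b) = C1 - exp(2*b)/6 + 4*cos(b/6)


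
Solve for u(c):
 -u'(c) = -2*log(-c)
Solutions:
 u(c) = C1 + 2*c*log(-c) - 2*c


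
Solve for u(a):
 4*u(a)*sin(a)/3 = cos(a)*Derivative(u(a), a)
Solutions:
 u(a) = C1/cos(a)^(4/3)


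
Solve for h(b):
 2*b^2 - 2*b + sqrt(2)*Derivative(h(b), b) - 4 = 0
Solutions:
 h(b) = C1 - sqrt(2)*b^3/3 + sqrt(2)*b^2/2 + 2*sqrt(2)*b


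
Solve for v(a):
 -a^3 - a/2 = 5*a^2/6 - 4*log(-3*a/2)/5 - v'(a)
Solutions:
 v(a) = C1 + a^4/4 + 5*a^3/18 + a^2/4 - 4*a*log(-a)/5 + 4*a*(-log(3) + log(2) + 1)/5


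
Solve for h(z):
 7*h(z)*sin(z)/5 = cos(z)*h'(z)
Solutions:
 h(z) = C1/cos(z)^(7/5)


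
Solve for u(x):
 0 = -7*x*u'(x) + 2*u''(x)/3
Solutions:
 u(x) = C1 + C2*erfi(sqrt(21)*x/2)


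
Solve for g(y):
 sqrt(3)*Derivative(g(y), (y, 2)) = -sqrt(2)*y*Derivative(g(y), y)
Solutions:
 g(y) = C1 + C2*erf(6^(3/4)*y/6)


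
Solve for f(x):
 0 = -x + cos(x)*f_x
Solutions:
 f(x) = C1 + Integral(x/cos(x), x)


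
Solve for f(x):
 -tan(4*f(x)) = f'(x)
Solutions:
 f(x) = -asin(C1*exp(-4*x))/4 + pi/4
 f(x) = asin(C1*exp(-4*x))/4


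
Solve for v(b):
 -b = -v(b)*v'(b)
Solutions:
 v(b) = -sqrt(C1 + b^2)
 v(b) = sqrt(C1 + b^2)


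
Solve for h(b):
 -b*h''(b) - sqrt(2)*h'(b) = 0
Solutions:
 h(b) = C1 + C2*b^(1 - sqrt(2))


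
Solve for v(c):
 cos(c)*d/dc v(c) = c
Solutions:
 v(c) = C1 + Integral(c/cos(c), c)


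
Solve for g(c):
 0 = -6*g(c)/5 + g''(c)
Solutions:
 g(c) = C1*exp(-sqrt(30)*c/5) + C2*exp(sqrt(30)*c/5)


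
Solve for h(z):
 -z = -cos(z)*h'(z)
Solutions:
 h(z) = C1 + Integral(z/cos(z), z)


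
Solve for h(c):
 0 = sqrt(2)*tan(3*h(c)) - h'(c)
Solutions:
 h(c) = -asin(C1*exp(3*sqrt(2)*c))/3 + pi/3
 h(c) = asin(C1*exp(3*sqrt(2)*c))/3


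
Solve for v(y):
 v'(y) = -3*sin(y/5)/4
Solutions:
 v(y) = C1 + 15*cos(y/5)/4


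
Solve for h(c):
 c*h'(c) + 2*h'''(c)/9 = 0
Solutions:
 h(c) = C1 + Integral(C2*airyai(-6^(2/3)*c/2) + C3*airybi(-6^(2/3)*c/2), c)


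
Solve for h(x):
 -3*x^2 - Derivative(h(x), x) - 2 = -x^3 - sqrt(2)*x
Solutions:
 h(x) = C1 + x^4/4 - x^3 + sqrt(2)*x^2/2 - 2*x


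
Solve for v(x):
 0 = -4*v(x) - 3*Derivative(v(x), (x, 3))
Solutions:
 v(x) = C3*exp(-6^(2/3)*x/3) + (C1*sin(2^(2/3)*3^(1/6)*x/2) + C2*cos(2^(2/3)*3^(1/6)*x/2))*exp(6^(2/3)*x/6)


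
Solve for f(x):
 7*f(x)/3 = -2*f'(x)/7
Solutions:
 f(x) = C1*exp(-49*x/6)


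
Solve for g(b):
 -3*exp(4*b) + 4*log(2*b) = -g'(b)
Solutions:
 g(b) = C1 - 4*b*log(b) + 4*b*(1 - log(2)) + 3*exp(4*b)/4


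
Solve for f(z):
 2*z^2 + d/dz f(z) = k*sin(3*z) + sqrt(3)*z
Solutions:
 f(z) = C1 - k*cos(3*z)/3 - 2*z^3/3 + sqrt(3)*z^2/2


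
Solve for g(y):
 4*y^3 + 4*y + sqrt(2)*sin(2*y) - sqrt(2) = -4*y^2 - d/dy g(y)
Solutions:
 g(y) = C1 - y^4 - 4*y^3/3 - 2*y^2 + sqrt(2)*y + sqrt(2)*cos(2*y)/2


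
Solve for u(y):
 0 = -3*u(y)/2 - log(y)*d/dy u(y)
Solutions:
 u(y) = C1*exp(-3*li(y)/2)


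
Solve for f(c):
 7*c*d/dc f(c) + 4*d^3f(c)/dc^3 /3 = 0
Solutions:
 f(c) = C1 + Integral(C2*airyai(-42^(1/3)*c/2) + C3*airybi(-42^(1/3)*c/2), c)


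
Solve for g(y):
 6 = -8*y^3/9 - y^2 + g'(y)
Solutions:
 g(y) = C1 + 2*y^4/9 + y^3/3 + 6*y


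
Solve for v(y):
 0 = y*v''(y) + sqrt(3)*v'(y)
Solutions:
 v(y) = C1 + C2*y^(1 - sqrt(3))


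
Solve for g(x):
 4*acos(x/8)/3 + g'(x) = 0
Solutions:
 g(x) = C1 - 4*x*acos(x/8)/3 + 4*sqrt(64 - x^2)/3


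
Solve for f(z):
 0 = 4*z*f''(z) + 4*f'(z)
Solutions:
 f(z) = C1 + C2*log(z)


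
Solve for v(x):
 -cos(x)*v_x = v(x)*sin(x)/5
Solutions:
 v(x) = C1*cos(x)^(1/5)


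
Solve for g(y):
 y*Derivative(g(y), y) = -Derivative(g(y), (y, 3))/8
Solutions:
 g(y) = C1 + Integral(C2*airyai(-2*y) + C3*airybi(-2*y), y)


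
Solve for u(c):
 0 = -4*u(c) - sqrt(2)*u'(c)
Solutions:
 u(c) = C1*exp(-2*sqrt(2)*c)


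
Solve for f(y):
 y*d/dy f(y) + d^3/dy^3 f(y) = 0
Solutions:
 f(y) = C1 + Integral(C2*airyai(-y) + C3*airybi(-y), y)


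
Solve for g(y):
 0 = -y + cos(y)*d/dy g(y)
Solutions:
 g(y) = C1 + Integral(y/cos(y), y)


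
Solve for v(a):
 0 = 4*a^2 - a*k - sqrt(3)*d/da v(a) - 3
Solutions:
 v(a) = C1 + 4*sqrt(3)*a^3/9 - sqrt(3)*a^2*k/6 - sqrt(3)*a


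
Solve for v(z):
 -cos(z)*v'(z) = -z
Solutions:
 v(z) = C1 + Integral(z/cos(z), z)


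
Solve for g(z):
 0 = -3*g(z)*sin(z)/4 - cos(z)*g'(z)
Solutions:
 g(z) = C1*cos(z)^(3/4)


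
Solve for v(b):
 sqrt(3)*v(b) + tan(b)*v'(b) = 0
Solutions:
 v(b) = C1/sin(b)^(sqrt(3))


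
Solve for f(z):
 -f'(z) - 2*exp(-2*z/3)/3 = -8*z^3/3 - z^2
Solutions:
 f(z) = C1 + 2*z^4/3 + z^3/3 + exp(-2*z/3)


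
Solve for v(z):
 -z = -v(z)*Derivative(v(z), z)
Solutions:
 v(z) = -sqrt(C1 + z^2)
 v(z) = sqrt(C1 + z^2)


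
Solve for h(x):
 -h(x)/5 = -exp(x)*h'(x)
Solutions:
 h(x) = C1*exp(-exp(-x)/5)


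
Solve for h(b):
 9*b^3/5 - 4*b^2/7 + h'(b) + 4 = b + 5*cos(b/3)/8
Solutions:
 h(b) = C1 - 9*b^4/20 + 4*b^3/21 + b^2/2 - 4*b + 15*sin(b/3)/8


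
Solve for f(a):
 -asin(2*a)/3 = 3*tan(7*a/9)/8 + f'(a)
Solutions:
 f(a) = C1 - a*asin(2*a)/3 - sqrt(1 - 4*a^2)/6 + 27*log(cos(7*a/9))/56


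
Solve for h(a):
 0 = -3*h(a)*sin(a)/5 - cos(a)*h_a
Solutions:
 h(a) = C1*cos(a)^(3/5)


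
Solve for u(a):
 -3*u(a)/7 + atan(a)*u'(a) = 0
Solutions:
 u(a) = C1*exp(3*Integral(1/atan(a), a)/7)


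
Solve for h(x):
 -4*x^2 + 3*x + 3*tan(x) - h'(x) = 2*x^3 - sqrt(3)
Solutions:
 h(x) = C1 - x^4/2 - 4*x^3/3 + 3*x^2/2 + sqrt(3)*x - 3*log(cos(x))


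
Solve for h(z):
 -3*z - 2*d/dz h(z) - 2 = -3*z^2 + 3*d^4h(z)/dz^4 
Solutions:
 h(z) = C1 + C4*exp(-2^(1/3)*3^(2/3)*z/3) + z^3/2 - 3*z^2/4 - z + (C2*sin(2^(1/3)*3^(1/6)*z/2) + C3*cos(2^(1/3)*3^(1/6)*z/2))*exp(2^(1/3)*3^(2/3)*z/6)


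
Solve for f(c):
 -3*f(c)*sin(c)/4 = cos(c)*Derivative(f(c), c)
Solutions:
 f(c) = C1*cos(c)^(3/4)


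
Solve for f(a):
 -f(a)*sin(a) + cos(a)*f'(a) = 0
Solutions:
 f(a) = C1/cos(a)


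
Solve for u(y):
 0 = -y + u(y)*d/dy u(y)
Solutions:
 u(y) = -sqrt(C1 + y^2)
 u(y) = sqrt(C1 + y^2)


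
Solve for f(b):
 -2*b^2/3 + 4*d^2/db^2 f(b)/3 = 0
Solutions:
 f(b) = C1 + C2*b + b^4/24


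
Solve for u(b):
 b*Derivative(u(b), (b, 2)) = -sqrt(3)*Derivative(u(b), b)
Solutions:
 u(b) = C1 + C2*b^(1 - sqrt(3))


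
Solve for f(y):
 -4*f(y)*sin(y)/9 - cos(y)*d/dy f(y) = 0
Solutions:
 f(y) = C1*cos(y)^(4/9)


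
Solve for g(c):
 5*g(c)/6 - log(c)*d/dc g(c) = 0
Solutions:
 g(c) = C1*exp(5*li(c)/6)


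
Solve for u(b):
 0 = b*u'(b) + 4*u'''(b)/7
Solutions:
 u(b) = C1 + Integral(C2*airyai(-14^(1/3)*b/2) + C3*airybi(-14^(1/3)*b/2), b)


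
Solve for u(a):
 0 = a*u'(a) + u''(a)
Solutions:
 u(a) = C1 + C2*erf(sqrt(2)*a/2)


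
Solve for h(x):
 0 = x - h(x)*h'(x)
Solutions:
 h(x) = -sqrt(C1 + x^2)
 h(x) = sqrt(C1 + x^2)


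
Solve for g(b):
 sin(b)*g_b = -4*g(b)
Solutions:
 g(b) = C1*(cos(b)^2 + 2*cos(b) + 1)/(cos(b)^2 - 2*cos(b) + 1)


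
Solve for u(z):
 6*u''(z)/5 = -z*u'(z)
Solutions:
 u(z) = C1 + C2*erf(sqrt(15)*z/6)


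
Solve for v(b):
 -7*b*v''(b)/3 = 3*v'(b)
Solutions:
 v(b) = C1 + C2/b^(2/7)


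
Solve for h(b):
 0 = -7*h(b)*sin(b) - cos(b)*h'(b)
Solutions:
 h(b) = C1*cos(b)^7


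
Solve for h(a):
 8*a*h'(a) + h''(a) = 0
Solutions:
 h(a) = C1 + C2*erf(2*a)


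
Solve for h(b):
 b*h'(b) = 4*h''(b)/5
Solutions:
 h(b) = C1 + C2*erfi(sqrt(10)*b/4)


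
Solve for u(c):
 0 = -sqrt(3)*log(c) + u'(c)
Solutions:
 u(c) = C1 + sqrt(3)*c*log(c) - sqrt(3)*c


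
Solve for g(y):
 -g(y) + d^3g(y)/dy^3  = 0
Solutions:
 g(y) = C3*exp(y) + (C1*sin(sqrt(3)*y/2) + C2*cos(sqrt(3)*y/2))*exp(-y/2)


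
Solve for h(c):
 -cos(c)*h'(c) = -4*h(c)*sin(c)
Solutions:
 h(c) = C1/cos(c)^4


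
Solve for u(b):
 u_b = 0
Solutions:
 u(b) = C1


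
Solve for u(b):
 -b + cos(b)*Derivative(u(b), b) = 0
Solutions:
 u(b) = C1 + Integral(b/cos(b), b)


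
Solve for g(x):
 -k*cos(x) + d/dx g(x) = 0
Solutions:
 g(x) = C1 + k*sin(x)


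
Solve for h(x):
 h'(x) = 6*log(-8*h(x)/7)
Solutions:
 -Integral(1/(log(-_y) - log(7) + 3*log(2)), (_y, h(x)))/6 = C1 - x


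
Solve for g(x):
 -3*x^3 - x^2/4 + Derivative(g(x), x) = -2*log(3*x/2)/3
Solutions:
 g(x) = C1 + 3*x^4/4 + x^3/12 - 2*x*log(x)/3 - 2*x*log(3)/3 + 2*x*log(2)/3 + 2*x/3


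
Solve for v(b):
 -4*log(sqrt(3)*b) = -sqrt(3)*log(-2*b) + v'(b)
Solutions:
 v(b) = C1 - b*(4 - sqrt(3))*log(b) + b*(-2*log(3) - sqrt(3) + sqrt(3)*log(2) + 4 + sqrt(3)*I*pi)


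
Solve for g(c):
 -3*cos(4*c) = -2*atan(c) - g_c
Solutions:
 g(c) = C1 - 2*c*atan(c) + log(c^2 + 1) + 3*sin(4*c)/4


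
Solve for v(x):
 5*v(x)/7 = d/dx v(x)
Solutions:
 v(x) = C1*exp(5*x/7)


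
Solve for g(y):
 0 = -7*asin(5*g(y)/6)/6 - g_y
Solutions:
 Integral(1/asin(5*_y/6), (_y, g(y))) = C1 - 7*y/6


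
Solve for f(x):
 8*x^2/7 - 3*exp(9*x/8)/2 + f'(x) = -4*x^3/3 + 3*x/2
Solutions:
 f(x) = C1 - x^4/3 - 8*x^3/21 + 3*x^2/4 + 4*exp(9*x/8)/3


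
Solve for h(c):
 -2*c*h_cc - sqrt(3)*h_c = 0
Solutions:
 h(c) = C1 + C2*c^(1 - sqrt(3)/2)


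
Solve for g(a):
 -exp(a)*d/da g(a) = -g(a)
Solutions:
 g(a) = C1*exp(-exp(-a))


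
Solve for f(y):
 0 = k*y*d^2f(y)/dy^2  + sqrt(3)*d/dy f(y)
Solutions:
 f(y) = C1 + y^(((re(k) - sqrt(3))*re(k) + im(k)^2)/(re(k)^2 + im(k)^2))*(C2*sin(sqrt(3)*log(y)*Abs(im(k))/(re(k)^2 + im(k)^2)) + C3*cos(sqrt(3)*log(y)*im(k)/(re(k)^2 + im(k)^2)))


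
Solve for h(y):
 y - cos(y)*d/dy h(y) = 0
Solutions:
 h(y) = C1 + Integral(y/cos(y), y)


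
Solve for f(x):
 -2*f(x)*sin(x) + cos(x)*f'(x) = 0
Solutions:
 f(x) = C1/cos(x)^2


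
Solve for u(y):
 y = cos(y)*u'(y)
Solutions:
 u(y) = C1 + Integral(y/cos(y), y)


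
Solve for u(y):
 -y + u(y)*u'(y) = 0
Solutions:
 u(y) = -sqrt(C1 + y^2)
 u(y) = sqrt(C1 + y^2)


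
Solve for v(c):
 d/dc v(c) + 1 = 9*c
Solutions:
 v(c) = C1 + 9*c^2/2 - c


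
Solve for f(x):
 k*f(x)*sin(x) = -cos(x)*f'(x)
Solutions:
 f(x) = C1*exp(k*log(cos(x)))


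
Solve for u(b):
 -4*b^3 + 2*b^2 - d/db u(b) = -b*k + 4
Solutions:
 u(b) = C1 - b^4 + 2*b^3/3 + b^2*k/2 - 4*b


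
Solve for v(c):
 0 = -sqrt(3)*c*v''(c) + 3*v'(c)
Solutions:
 v(c) = C1 + C2*c^(1 + sqrt(3))


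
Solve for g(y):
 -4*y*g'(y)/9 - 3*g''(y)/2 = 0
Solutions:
 g(y) = C1 + C2*erf(2*sqrt(3)*y/9)


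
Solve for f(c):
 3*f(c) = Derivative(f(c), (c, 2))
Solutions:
 f(c) = C1*exp(-sqrt(3)*c) + C2*exp(sqrt(3)*c)


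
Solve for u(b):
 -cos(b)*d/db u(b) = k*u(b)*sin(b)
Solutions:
 u(b) = C1*exp(k*log(cos(b)))


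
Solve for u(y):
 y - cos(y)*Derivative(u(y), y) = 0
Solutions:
 u(y) = C1 + Integral(y/cos(y), y)


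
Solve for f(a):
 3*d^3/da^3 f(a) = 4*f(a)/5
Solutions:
 f(a) = C3*exp(30^(2/3)*a/15) + (C1*sin(10^(2/3)*3^(1/6)*a/10) + C2*cos(10^(2/3)*3^(1/6)*a/10))*exp(-30^(2/3)*a/30)


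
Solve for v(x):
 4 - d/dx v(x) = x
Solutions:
 v(x) = C1 - x^2/2 + 4*x


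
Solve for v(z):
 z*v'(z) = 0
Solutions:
 v(z) = C1


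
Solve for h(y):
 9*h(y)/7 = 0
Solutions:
 h(y) = 0


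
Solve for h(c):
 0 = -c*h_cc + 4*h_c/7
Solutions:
 h(c) = C1 + C2*c^(11/7)


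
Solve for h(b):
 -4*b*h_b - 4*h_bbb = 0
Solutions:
 h(b) = C1 + Integral(C2*airyai(-b) + C3*airybi(-b), b)


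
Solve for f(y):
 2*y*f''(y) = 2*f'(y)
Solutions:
 f(y) = C1 + C2*y^2


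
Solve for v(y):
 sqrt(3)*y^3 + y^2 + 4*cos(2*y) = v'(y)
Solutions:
 v(y) = C1 + sqrt(3)*y^4/4 + y^3/3 + 2*sin(2*y)


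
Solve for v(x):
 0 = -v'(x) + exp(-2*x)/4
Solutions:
 v(x) = C1 - exp(-2*x)/8


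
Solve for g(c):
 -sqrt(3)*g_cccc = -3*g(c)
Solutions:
 g(c) = C1*exp(-3^(1/8)*c) + C2*exp(3^(1/8)*c) + C3*sin(3^(1/8)*c) + C4*cos(3^(1/8)*c)


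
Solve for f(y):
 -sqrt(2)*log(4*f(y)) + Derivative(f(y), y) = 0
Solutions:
 -sqrt(2)*Integral(1/(log(_y) + 2*log(2)), (_y, f(y)))/2 = C1 - y


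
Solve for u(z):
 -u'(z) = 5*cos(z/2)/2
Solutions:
 u(z) = C1 - 5*sin(z/2)


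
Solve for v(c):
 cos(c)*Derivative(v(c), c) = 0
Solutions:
 v(c) = C1


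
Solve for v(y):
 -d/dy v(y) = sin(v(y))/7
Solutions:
 y/7 + log(cos(v(y)) - 1)/2 - log(cos(v(y)) + 1)/2 = C1


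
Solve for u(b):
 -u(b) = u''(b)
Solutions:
 u(b) = C1*sin(b) + C2*cos(b)


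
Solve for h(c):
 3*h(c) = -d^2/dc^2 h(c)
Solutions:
 h(c) = C1*sin(sqrt(3)*c) + C2*cos(sqrt(3)*c)


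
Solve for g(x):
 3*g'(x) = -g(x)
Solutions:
 g(x) = C1*exp(-x/3)


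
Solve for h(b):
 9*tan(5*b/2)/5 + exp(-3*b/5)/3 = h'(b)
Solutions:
 h(b) = C1 + 9*log(tan(5*b/2)^2 + 1)/25 - 5*exp(-3*b/5)/9


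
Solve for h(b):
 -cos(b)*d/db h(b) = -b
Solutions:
 h(b) = C1 + Integral(b/cos(b), b)


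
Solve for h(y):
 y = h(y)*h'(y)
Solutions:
 h(y) = -sqrt(C1 + y^2)
 h(y) = sqrt(C1 + y^2)


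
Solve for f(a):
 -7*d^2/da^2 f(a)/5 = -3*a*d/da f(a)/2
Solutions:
 f(a) = C1 + C2*erfi(sqrt(105)*a/14)


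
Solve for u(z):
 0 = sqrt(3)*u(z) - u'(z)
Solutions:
 u(z) = C1*exp(sqrt(3)*z)


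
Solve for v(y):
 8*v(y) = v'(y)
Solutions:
 v(y) = C1*exp(8*y)


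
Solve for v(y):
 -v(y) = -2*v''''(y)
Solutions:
 v(y) = C1*exp(-2^(3/4)*y/2) + C2*exp(2^(3/4)*y/2) + C3*sin(2^(3/4)*y/2) + C4*cos(2^(3/4)*y/2)


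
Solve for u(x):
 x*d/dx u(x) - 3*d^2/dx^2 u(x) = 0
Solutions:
 u(x) = C1 + C2*erfi(sqrt(6)*x/6)


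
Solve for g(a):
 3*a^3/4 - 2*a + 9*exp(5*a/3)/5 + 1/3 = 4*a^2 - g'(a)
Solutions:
 g(a) = C1 - 3*a^4/16 + 4*a^3/3 + a^2 - a/3 - 27*exp(5*a/3)/25


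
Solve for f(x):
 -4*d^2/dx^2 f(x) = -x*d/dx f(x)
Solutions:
 f(x) = C1 + C2*erfi(sqrt(2)*x/4)


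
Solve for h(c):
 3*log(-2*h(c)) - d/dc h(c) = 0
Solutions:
 -Integral(1/(log(-_y) + log(2)), (_y, h(c)))/3 = C1 - c


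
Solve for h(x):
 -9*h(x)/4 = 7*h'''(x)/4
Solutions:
 h(x) = C3*exp(-21^(2/3)*x/7) + (C1*sin(3*3^(1/6)*7^(2/3)*x/14) + C2*cos(3*3^(1/6)*7^(2/3)*x/14))*exp(21^(2/3)*x/14)


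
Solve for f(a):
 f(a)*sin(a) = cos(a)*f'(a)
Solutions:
 f(a) = C1/cos(a)


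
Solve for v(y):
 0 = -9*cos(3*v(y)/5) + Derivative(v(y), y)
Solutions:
 -9*y - 5*log(sin(3*v(y)/5) - 1)/6 + 5*log(sin(3*v(y)/5) + 1)/6 = C1


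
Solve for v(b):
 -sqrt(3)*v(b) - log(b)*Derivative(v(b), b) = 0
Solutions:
 v(b) = C1*exp(-sqrt(3)*li(b))


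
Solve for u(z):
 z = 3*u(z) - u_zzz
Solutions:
 u(z) = C3*exp(3^(1/3)*z) + z/3 + (C1*sin(3^(5/6)*z/2) + C2*cos(3^(5/6)*z/2))*exp(-3^(1/3)*z/2)


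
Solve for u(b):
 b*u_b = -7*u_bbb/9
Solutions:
 u(b) = C1 + Integral(C2*airyai(-21^(2/3)*b/7) + C3*airybi(-21^(2/3)*b/7), b)


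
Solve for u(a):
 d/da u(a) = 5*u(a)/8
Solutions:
 u(a) = C1*exp(5*a/8)


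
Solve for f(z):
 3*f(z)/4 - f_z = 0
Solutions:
 f(z) = C1*exp(3*z/4)


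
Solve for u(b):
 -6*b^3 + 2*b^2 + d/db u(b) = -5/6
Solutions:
 u(b) = C1 + 3*b^4/2 - 2*b^3/3 - 5*b/6


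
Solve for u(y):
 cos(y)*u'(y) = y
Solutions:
 u(y) = C1 + Integral(y/cos(y), y)


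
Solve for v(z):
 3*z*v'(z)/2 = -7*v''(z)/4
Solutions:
 v(z) = C1 + C2*erf(sqrt(21)*z/7)


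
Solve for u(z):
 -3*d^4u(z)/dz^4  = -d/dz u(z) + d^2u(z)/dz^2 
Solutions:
 u(z) = C1 + C2*exp(-2^(1/3)*z*(-2/(9 + sqrt(85))^(1/3) + 2^(1/3)*(9 + sqrt(85))^(1/3))/12)*sin(2^(1/3)*sqrt(3)*z*(2/(9 + sqrt(85))^(1/3) + 2^(1/3)*(9 + sqrt(85))^(1/3))/12) + C3*exp(-2^(1/3)*z*(-2/(9 + sqrt(85))^(1/3) + 2^(1/3)*(9 + sqrt(85))^(1/3))/12)*cos(2^(1/3)*sqrt(3)*z*(2/(9 + sqrt(85))^(1/3) + 2^(1/3)*(9 + sqrt(85))^(1/3))/12) + C4*exp(2^(1/3)*z*(-2/(9 + sqrt(85))^(1/3) + 2^(1/3)*(9 + sqrt(85))^(1/3))/6)


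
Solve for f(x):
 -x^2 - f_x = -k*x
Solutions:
 f(x) = C1 + k*x^2/2 - x^3/3


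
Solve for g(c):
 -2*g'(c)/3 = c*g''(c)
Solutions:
 g(c) = C1 + C2*c^(1/3)


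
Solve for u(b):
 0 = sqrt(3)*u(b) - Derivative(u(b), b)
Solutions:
 u(b) = C1*exp(sqrt(3)*b)


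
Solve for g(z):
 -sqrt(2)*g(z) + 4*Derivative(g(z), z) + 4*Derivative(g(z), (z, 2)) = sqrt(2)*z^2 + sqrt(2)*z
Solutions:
 g(z) = C1*exp(z*(-1 + sqrt(1 + sqrt(2)))/2) + C2*exp(-z*(1 + sqrt(1 + sqrt(2)))/2) - z^2 - 4*sqrt(2)*z - z - 16 - 6*sqrt(2)


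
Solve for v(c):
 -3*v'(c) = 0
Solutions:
 v(c) = C1


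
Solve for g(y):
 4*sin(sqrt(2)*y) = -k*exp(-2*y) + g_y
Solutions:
 g(y) = C1 - k*exp(-2*y)/2 - 2*sqrt(2)*cos(sqrt(2)*y)


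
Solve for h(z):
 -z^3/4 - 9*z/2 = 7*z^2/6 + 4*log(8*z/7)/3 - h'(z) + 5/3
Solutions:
 h(z) = C1 + z^4/16 + 7*z^3/18 + 9*z^2/4 + 4*z*log(z)/3 - 4*z*log(7)/3 + z/3 + 4*z*log(2)


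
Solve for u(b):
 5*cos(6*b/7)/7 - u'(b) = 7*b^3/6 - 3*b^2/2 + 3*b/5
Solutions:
 u(b) = C1 - 7*b^4/24 + b^3/2 - 3*b^2/10 + 5*sin(6*b/7)/6


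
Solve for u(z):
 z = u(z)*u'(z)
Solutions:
 u(z) = -sqrt(C1 + z^2)
 u(z) = sqrt(C1 + z^2)


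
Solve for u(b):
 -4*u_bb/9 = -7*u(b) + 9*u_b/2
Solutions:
 u(b) = C1*exp(3*b*(-27 + sqrt(1177))/16) + C2*exp(-3*b*(27 + sqrt(1177))/16)


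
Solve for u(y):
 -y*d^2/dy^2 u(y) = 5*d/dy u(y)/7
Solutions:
 u(y) = C1 + C2*y^(2/7)


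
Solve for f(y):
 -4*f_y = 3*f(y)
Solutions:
 f(y) = C1*exp(-3*y/4)


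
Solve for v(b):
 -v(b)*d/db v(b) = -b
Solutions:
 v(b) = -sqrt(C1 + b^2)
 v(b) = sqrt(C1 + b^2)


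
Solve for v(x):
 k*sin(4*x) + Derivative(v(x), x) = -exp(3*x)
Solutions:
 v(x) = C1 + k*cos(4*x)/4 - exp(3*x)/3


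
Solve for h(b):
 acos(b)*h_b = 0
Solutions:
 h(b) = C1


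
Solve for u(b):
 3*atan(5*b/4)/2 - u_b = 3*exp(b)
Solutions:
 u(b) = C1 + 3*b*atan(5*b/4)/2 - 3*exp(b) - 3*log(25*b^2 + 16)/5


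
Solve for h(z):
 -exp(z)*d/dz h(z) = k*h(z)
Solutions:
 h(z) = C1*exp(k*exp(-z))


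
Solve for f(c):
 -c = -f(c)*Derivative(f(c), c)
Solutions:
 f(c) = -sqrt(C1 + c^2)
 f(c) = sqrt(C1 + c^2)


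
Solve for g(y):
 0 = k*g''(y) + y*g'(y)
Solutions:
 g(y) = C1 + C2*sqrt(k)*erf(sqrt(2)*y*sqrt(1/k)/2)


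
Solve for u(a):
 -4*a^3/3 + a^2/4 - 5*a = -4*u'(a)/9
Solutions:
 u(a) = C1 + 3*a^4/4 - 3*a^3/16 + 45*a^2/8


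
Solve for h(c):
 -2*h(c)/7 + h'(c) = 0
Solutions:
 h(c) = C1*exp(2*c/7)


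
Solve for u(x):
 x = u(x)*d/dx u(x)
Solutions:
 u(x) = -sqrt(C1 + x^2)
 u(x) = sqrt(C1 + x^2)


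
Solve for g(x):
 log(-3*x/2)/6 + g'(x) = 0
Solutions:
 g(x) = C1 - x*log(-x)/6 + x*(-log(3) + log(2) + 1)/6


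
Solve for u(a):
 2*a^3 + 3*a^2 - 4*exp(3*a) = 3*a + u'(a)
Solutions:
 u(a) = C1 + a^4/2 + a^3 - 3*a^2/2 - 4*exp(3*a)/3


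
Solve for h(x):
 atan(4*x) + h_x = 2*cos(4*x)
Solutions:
 h(x) = C1 - x*atan(4*x) + log(16*x^2 + 1)/8 + sin(4*x)/2


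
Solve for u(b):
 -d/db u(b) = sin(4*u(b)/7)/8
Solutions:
 b/8 + 7*log(cos(4*u(b)/7) - 1)/8 - 7*log(cos(4*u(b)/7) + 1)/8 = C1


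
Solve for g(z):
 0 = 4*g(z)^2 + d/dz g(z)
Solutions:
 g(z) = 1/(C1 + 4*z)


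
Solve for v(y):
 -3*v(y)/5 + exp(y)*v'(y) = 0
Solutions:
 v(y) = C1*exp(-3*exp(-y)/5)


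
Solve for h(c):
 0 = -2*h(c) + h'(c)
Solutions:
 h(c) = C1*exp(2*c)


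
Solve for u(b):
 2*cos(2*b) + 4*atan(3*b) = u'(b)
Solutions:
 u(b) = C1 + 4*b*atan(3*b) - 2*log(9*b^2 + 1)/3 + sin(2*b)


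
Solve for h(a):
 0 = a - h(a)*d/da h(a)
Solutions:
 h(a) = -sqrt(C1 + a^2)
 h(a) = sqrt(C1 + a^2)


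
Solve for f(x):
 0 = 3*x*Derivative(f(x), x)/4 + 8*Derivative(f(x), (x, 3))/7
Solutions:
 f(x) = C1 + Integral(C2*airyai(-42^(1/3)*x/4) + C3*airybi(-42^(1/3)*x/4), x)


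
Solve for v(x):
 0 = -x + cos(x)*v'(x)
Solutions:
 v(x) = C1 + Integral(x/cos(x), x)


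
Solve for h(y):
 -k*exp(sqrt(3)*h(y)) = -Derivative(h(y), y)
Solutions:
 h(y) = sqrt(3)*(2*log(-1/(C1 + k*y)) - log(3))/6


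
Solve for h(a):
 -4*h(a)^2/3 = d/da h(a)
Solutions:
 h(a) = 3/(C1 + 4*a)


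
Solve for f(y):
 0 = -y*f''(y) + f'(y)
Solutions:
 f(y) = C1 + C2*y^2


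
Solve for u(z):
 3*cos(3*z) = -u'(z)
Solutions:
 u(z) = C1 - sin(3*z)


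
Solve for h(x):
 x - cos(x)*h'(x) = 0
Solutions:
 h(x) = C1 + Integral(x/cos(x), x)


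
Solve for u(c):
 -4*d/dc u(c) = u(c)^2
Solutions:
 u(c) = 4/(C1 + c)


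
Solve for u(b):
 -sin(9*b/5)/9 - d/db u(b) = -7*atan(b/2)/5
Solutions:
 u(b) = C1 + 7*b*atan(b/2)/5 - 7*log(b^2 + 4)/5 + 5*cos(9*b/5)/81


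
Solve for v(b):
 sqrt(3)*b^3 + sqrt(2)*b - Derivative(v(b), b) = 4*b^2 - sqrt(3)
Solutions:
 v(b) = C1 + sqrt(3)*b^4/4 - 4*b^3/3 + sqrt(2)*b^2/2 + sqrt(3)*b


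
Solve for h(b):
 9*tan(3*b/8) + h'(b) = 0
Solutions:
 h(b) = C1 + 24*log(cos(3*b/8))


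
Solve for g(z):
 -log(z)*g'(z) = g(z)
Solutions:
 g(z) = C1*exp(-li(z))


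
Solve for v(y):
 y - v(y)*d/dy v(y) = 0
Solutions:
 v(y) = -sqrt(C1 + y^2)
 v(y) = sqrt(C1 + y^2)


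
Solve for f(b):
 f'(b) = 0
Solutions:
 f(b) = C1


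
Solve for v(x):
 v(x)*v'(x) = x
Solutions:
 v(x) = -sqrt(C1 + x^2)
 v(x) = sqrt(C1 + x^2)


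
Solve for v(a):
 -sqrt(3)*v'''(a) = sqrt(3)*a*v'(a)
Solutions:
 v(a) = C1 + Integral(C2*airyai(-a) + C3*airybi(-a), a)


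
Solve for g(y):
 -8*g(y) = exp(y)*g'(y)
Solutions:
 g(y) = C1*exp(8*exp(-y))


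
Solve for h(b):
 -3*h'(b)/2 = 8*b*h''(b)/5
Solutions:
 h(b) = C1 + C2*b^(1/16)


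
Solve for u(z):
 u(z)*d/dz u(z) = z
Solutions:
 u(z) = -sqrt(C1 + z^2)
 u(z) = sqrt(C1 + z^2)


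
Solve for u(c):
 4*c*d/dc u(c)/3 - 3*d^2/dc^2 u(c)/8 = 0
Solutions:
 u(c) = C1 + C2*erfi(4*c/3)


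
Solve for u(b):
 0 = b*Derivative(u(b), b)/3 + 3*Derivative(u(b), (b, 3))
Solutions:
 u(b) = C1 + Integral(C2*airyai(-3^(1/3)*b/3) + C3*airybi(-3^(1/3)*b/3), b)


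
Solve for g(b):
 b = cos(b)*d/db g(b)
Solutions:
 g(b) = C1 + Integral(b/cos(b), b)


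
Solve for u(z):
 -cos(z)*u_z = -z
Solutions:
 u(z) = C1 + Integral(z/cos(z), z)


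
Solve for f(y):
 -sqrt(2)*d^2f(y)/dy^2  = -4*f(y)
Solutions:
 f(y) = C1*exp(-2^(3/4)*y) + C2*exp(2^(3/4)*y)


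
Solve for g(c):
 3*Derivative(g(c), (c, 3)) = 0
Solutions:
 g(c) = C1 + C2*c + C3*c^2


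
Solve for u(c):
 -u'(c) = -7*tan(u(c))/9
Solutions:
 u(c) = pi - asin(C1*exp(7*c/9))
 u(c) = asin(C1*exp(7*c/9))


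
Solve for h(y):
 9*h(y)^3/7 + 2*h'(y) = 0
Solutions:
 h(y) = -sqrt(7)*sqrt(-1/(C1 - 9*y))
 h(y) = sqrt(7)*sqrt(-1/(C1 - 9*y))


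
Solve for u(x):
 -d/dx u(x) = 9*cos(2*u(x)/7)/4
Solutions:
 9*x/4 - 7*log(sin(2*u(x)/7) - 1)/4 + 7*log(sin(2*u(x)/7) + 1)/4 = C1


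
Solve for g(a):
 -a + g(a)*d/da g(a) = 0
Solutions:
 g(a) = -sqrt(C1 + a^2)
 g(a) = sqrt(C1 + a^2)


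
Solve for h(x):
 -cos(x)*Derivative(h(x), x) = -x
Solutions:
 h(x) = C1 + Integral(x/cos(x), x)


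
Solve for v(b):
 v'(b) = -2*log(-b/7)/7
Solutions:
 v(b) = C1 - 2*b*log(-b)/7 + 2*b*(1 + log(7))/7


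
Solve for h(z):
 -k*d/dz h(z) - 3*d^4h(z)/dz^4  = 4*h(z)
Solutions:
 h(z) = C1*exp(2^(2/3)*sqrt(3)*z*(-sqrt(2^(1/3)*(3*k^2 + sqrt(9*k^4 - 16384))^(1/3) + 32/(3*k^2 + sqrt(9*k^4 - 16384))^(1/3)) + sqrt(4*sqrt(3)*k/sqrt(2^(1/3)*(3*k^2 + sqrt(9*k^4 - 16384))^(1/3) + 32/(3*k^2 + sqrt(9*k^4 - 16384))^(1/3)) - 2^(1/3)*(3*k^2 + sqrt(9*k^4 - 16384))^(1/3) - 32/(3*k^2 + sqrt(9*k^4 - 16384))^(1/3)))/12) + C2*exp(2^(2/3)*sqrt(3)*z*(sqrt(2^(1/3)*(3*k^2 + sqrt(9*k^4 - 16384))^(1/3) + 32/(3*k^2 + sqrt(9*k^4 - 16384))^(1/3)) - sqrt(-4*sqrt(3)*k/sqrt(2^(1/3)*(3*k^2 + sqrt(9*k^4 - 16384))^(1/3) + 32/(3*k^2 + sqrt(9*k^4 - 16384))^(1/3)) - 2^(1/3)*(3*k^2 + sqrt(9*k^4 - 16384))^(1/3) - 32/(3*k^2 + sqrt(9*k^4 - 16384))^(1/3)))/12) + C3*exp(2^(2/3)*sqrt(3)*z*(sqrt(2^(1/3)*(3*k^2 + sqrt(9*k^4 - 16384))^(1/3) + 32/(3*k^2 + sqrt(9*k^4 - 16384))^(1/3)) + sqrt(-4*sqrt(3)*k/sqrt(2^(1/3)*(3*k^2 + sqrt(9*k^4 - 16384))^(1/3) + 32/(3*k^2 + sqrt(9*k^4 - 16384))^(1/3)) - 2^(1/3)*(3*k^2 + sqrt(9*k^4 - 16384))^(1/3) - 32/(3*k^2 + sqrt(9*k^4 - 16384))^(1/3)))/12) + C4*exp(-2^(2/3)*sqrt(3)*z*(sqrt(2^(1/3)*(3*k^2 + sqrt(9*k^4 - 16384))^(1/3) + 32/(3*k^2 + sqrt(9*k^4 - 16384))^(1/3)) + sqrt(4*sqrt(3)*k/sqrt(2^(1/3)*(3*k^2 + sqrt(9*k^4 - 16384))^(1/3) + 32/(3*k^2 + sqrt(9*k^4 - 16384))^(1/3)) - 2^(1/3)*(3*k^2 + sqrt(9*k^4 - 16384))^(1/3) - 32/(3*k^2 + sqrt(9*k^4 - 16384))^(1/3)))/12)


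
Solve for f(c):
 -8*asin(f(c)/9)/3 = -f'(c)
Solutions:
 Integral(1/asin(_y/9), (_y, f(c))) = C1 + 8*c/3


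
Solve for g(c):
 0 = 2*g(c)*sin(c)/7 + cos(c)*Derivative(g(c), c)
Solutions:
 g(c) = C1*cos(c)^(2/7)


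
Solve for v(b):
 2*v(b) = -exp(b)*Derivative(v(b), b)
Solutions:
 v(b) = C1*exp(2*exp(-b))


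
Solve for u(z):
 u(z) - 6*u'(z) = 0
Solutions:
 u(z) = C1*exp(z/6)


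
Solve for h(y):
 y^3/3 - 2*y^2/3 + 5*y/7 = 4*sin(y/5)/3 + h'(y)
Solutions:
 h(y) = C1 + y^4/12 - 2*y^3/9 + 5*y^2/14 + 20*cos(y/5)/3


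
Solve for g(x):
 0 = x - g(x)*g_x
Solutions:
 g(x) = -sqrt(C1 + x^2)
 g(x) = sqrt(C1 + x^2)


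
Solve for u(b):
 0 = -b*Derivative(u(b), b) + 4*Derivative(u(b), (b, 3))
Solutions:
 u(b) = C1 + Integral(C2*airyai(2^(1/3)*b/2) + C3*airybi(2^(1/3)*b/2), b)


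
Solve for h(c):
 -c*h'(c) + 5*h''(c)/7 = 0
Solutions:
 h(c) = C1 + C2*erfi(sqrt(70)*c/10)


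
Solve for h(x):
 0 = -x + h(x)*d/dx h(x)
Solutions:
 h(x) = -sqrt(C1 + x^2)
 h(x) = sqrt(C1 + x^2)


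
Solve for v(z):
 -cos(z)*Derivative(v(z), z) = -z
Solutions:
 v(z) = C1 + Integral(z/cos(z), z)


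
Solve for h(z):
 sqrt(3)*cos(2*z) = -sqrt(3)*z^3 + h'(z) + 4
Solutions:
 h(z) = C1 + sqrt(3)*z^4/4 - 4*z + sqrt(3)*sin(2*z)/2


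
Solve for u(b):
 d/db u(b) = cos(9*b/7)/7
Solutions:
 u(b) = C1 + sin(9*b/7)/9


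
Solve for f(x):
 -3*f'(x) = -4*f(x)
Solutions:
 f(x) = C1*exp(4*x/3)


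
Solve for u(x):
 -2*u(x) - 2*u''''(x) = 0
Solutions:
 u(x) = (C1*sin(sqrt(2)*x/2) + C2*cos(sqrt(2)*x/2))*exp(-sqrt(2)*x/2) + (C3*sin(sqrt(2)*x/2) + C4*cos(sqrt(2)*x/2))*exp(sqrt(2)*x/2)


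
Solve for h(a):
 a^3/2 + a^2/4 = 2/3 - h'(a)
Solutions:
 h(a) = C1 - a^4/8 - a^3/12 + 2*a/3


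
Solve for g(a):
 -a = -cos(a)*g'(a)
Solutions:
 g(a) = C1 + Integral(a/cos(a), a)


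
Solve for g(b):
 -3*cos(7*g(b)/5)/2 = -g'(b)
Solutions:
 -3*b/2 - 5*log(sin(7*g(b)/5) - 1)/14 + 5*log(sin(7*g(b)/5) + 1)/14 = C1


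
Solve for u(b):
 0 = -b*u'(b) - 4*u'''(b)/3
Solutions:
 u(b) = C1 + Integral(C2*airyai(-6^(1/3)*b/2) + C3*airybi(-6^(1/3)*b/2), b)


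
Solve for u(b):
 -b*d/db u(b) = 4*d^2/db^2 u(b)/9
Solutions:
 u(b) = C1 + C2*erf(3*sqrt(2)*b/4)


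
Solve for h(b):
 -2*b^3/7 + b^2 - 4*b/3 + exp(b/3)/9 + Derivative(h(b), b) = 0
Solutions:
 h(b) = C1 + b^4/14 - b^3/3 + 2*b^2/3 - exp(b/3)/3


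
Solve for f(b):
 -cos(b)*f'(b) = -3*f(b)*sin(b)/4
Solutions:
 f(b) = C1/cos(b)^(3/4)


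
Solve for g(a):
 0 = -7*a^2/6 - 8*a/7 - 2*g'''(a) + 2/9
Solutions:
 g(a) = C1 + C2*a + C3*a^2 - 7*a^5/720 - a^4/42 + a^3/54


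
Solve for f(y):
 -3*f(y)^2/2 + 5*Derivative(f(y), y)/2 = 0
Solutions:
 f(y) = -5/(C1 + 3*y)


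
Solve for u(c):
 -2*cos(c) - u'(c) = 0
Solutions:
 u(c) = C1 - 2*sin(c)


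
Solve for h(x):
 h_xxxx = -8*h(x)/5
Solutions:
 h(x) = (C1*sin(2^(1/4)*5^(3/4)*x/5) + C2*cos(2^(1/4)*5^(3/4)*x/5))*exp(-2^(1/4)*5^(3/4)*x/5) + (C3*sin(2^(1/4)*5^(3/4)*x/5) + C4*cos(2^(1/4)*5^(3/4)*x/5))*exp(2^(1/4)*5^(3/4)*x/5)


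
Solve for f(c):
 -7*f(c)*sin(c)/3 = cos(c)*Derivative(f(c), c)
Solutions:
 f(c) = C1*cos(c)^(7/3)


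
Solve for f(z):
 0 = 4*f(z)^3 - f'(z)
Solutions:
 f(z) = -sqrt(2)*sqrt(-1/(C1 + 4*z))/2
 f(z) = sqrt(2)*sqrt(-1/(C1 + 4*z))/2


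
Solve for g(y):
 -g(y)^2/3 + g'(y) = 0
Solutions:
 g(y) = -3/(C1 + y)


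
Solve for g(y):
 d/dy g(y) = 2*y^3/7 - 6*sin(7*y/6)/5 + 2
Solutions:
 g(y) = C1 + y^4/14 + 2*y + 36*cos(7*y/6)/35


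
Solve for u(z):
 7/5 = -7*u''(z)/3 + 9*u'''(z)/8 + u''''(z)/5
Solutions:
 u(z) = C1 + C2*z + C3*exp(z*(-135 + sqrt(45105))/48) + C4*exp(-z*(135 + sqrt(45105))/48) - 3*z^2/10


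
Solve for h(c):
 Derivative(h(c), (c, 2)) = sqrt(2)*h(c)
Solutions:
 h(c) = C1*exp(-2^(1/4)*c) + C2*exp(2^(1/4)*c)


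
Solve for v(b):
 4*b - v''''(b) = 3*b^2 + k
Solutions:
 v(b) = C1 + C2*b + C3*b^2 + C4*b^3 - b^6/120 + b^5/30 - b^4*k/24


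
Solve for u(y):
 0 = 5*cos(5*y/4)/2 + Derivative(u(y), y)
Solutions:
 u(y) = C1 - 2*sin(5*y/4)


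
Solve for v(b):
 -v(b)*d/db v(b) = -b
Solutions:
 v(b) = -sqrt(C1 + b^2)
 v(b) = sqrt(C1 + b^2)


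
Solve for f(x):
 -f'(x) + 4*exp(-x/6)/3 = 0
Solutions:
 f(x) = C1 - 8*exp(-x/6)


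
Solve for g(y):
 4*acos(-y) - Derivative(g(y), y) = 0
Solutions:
 g(y) = C1 + 4*y*acos(-y) + 4*sqrt(1 - y^2)


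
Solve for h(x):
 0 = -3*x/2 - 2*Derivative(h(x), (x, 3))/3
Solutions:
 h(x) = C1 + C2*x + C3*x^2 - 3*x^4/32


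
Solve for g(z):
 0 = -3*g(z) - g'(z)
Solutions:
 g(z) = C1*exp(-3*z)


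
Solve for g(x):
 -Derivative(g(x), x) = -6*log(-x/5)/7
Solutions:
 g(x) = C1 + 6*x*log(-x)/7 + 6*x*(-log(5) - 1)/7


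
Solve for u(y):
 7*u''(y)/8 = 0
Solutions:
 u(y) = C1 + C2*y


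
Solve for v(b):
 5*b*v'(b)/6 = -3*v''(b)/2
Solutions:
 v(b) = C1 + C2*erf(sqrt(10)*b/6)


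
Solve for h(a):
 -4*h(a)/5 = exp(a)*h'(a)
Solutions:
 h(a) = C1*exp(4*exp(-a)/5)


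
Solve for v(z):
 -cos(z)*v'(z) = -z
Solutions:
 v(z) = C1 + Integral(z/cos(z), z)


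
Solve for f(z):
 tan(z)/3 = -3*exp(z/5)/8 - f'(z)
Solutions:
 f(z) = C1 - 15*exp(z/5)/8 + log(cos(z))/3


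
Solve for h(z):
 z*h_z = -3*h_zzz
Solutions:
 h(z) = C1 + Integral(C2*airyai(-3^(2/3)*z/3) + C3*airybi(-3^(2/3)*z/3), z)


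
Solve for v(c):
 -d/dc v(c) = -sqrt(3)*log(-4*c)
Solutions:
 v(c) = C1 + sqrt(3)*c*log(-c) + sqrt(3)*c*(-1 + 2*log(2))


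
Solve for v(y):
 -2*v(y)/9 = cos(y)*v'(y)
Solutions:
 v(y) = C1*(sin(y) - 1)^(1/9)/(sin(y) + 1)^(1/9)


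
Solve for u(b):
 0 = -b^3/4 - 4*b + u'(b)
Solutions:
 u(b) = C1 + b^4/16 + 2*b^2


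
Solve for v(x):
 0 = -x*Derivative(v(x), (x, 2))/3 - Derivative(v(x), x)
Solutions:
 v(x) = C1 + C2/x^2


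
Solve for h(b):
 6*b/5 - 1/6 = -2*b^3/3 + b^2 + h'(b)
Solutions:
 h(b) = C1 + b^4/6 - b^3/3 + 3*b^2/5 - b/6


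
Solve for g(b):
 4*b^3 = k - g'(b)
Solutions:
 g(b) = C1 - b^4 + b*k


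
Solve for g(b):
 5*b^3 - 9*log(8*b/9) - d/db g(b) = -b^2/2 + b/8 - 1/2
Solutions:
 g(b) = C1 + 5*b^4/4 + b^3/6 - b^2/16 - 9*b*log(b) - 27*b*log(2) + 19*b/2 + 18*b*log(3)


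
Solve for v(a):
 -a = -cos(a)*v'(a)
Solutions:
 v(a) = C1 + Integral(a/cos(a), a)


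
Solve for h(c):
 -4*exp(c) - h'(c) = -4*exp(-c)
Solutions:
 h(c) = C1 - 8*cosh(c)


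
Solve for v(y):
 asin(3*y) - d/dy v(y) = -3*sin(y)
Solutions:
 v(y) = C1 + y*asin(3*y) + sqrt(1 - 9*y^2)/3 - 3*cos(y)


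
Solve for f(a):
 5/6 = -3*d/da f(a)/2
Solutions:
 f(a) = C1 - 5*a/9


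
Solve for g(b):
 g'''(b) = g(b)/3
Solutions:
 g(b) = C3*exp(3^(2/3)*b/3) + (C1*sin(3^(1/6)*b/2) + C2*cos(3^(1/6)*b/2))*exp(-3^(2/3)*b/6)


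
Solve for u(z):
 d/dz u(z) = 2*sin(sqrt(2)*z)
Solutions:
 u(z) = C1 - sqrt(2)*cos(sqrt(2)*z)


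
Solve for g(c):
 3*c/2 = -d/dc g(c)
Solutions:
 g(c) = C1 - 3*c^2/4


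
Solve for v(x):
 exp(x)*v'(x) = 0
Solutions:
 v(x) = C1


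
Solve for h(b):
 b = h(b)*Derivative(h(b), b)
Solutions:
 h(b) = -sqrt(C1 + b^2)
 h(b) = sqrt(C1 + b^2)


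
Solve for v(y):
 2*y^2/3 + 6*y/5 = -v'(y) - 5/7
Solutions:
 v(y) = C1 - 2*y^3/9 - 3*y^2/5 - 5*y/7


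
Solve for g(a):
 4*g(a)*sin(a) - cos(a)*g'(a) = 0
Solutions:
 g(a) = C1/cos(a)^4


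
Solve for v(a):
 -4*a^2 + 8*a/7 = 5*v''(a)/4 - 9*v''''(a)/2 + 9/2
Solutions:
 v(a) = C1 + C2*a + C3*exp(-sqrt(10)*a/6) + C4*exp(sqrt(10)*a/6) - 4*a^4/15 + 16*a^3/105 - 333*a^2/25


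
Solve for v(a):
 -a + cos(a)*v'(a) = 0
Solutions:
 v(a) = C1 + Integral(a/cos(a), a)


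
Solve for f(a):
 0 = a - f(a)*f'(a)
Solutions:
 f(a) = -sqrt(C1 + a^2)
 f(a) = sqrt(C1 + a^2)


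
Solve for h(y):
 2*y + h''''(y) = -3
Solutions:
 h(y) = C1 + C2*y + C3*y^2 + C4*y^3 - y^5/60 - y^4/8


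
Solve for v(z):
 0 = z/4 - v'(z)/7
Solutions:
 v(z) = C1 + 7*z^2/8


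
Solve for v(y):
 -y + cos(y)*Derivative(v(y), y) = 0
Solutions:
 v(y) = C1 + Integral(y/cos(y), y)


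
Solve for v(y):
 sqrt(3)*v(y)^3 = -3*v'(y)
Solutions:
 v(y) = -sqrt(6)*sqrt(-1/(C1 - sqrt(3)*y))/2
 v(y) = sqrt(6)*sqrt(-1/(C1 - sqrt(3)*y))/2


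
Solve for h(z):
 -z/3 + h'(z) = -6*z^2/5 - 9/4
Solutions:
 h(z) = C1 - 2*z^3/5 + z^2/6 - 9*z/4
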